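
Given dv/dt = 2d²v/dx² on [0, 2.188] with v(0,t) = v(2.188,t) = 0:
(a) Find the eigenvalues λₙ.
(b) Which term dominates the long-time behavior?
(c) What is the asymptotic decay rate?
Eigenvalues: λₙ = 2n²π²/2.188².
First three modes:
  n=1: λ₁ = 2π²/2.188² ≈ 4.123
  n=2: λ₂ = 8π²/2.188² ≈ 16.493 (4× faster decay)
  n=3: λ₃ = 18π²/2.188² ≈ 37.109 (9× faster decay)
As t → ∞, higher modes decay exponentially faster. The n=1 mode dominates: v ~ c₁ sin(πx/2.188) e^{-λ₁t}.
Decay rate: λ₁ = 2π²/2.188² ≈ 4.123.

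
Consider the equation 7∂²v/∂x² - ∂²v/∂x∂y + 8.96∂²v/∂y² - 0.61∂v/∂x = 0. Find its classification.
Elliptic. (A = 7, B = -1, C = 8.96 gives B² - 4AC = -249.88.)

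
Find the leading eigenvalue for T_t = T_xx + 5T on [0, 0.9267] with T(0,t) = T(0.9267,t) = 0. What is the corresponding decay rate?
Eigenvalues: λₙ = n²π²/0.9267² - 5.
First three modes:
  n=1: λ₁ = π²/0.9267² - 5 ≈ 6.493
  n=2: λ₂ = 4π²/0.9267² - 5 ≈ 40.971
  n=3: λ₃ = 9π²/0.9267² - 5 ≈ 98.434
Since π²/0.9267² ≈ 11.493 > 5, all λₙ > 0.
The n=1 mode decays slowest → dominates as t → ∞.
Asymptotic: T ~ c₁ sin(πx/0.9267) e^{-λ₁t} with decay rate λ₁ ≈ 6.493.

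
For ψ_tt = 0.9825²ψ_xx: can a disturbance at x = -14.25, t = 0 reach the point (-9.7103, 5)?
Yes. The domain of dependence is [-14.6228, -4.7978], and -14.25 ∈ [-14.6228, -4.7978].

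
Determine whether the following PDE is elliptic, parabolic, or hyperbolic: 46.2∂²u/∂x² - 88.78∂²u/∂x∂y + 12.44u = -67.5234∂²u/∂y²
Rewriting in standard form: 46.2∂²u/∂x² - 88.78∂²u/∂x∂y + 67.5234∂²u/∂y² + 12.44u = 0. Coefficients: A = 46.2, B = -88.78, C = 67.5234. B² - 4AC = -4596.43592, which is negative, so the equation is elliptic.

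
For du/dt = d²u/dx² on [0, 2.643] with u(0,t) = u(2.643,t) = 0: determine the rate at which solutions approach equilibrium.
Eigenvalues: λₙ = n²π²/2.643².
First three modes:
  n=1: λ₁ = π²/2.643² ≈ 1.413
  n=2: λ₂ = 4π²/2.643² ≈ 5.652 (4× faster decay)
  n=3: λ₃ = 9π²/2.643² ≈ 12.716 (9× faster decay)
As t → ∞, higher modes decay exponentially faster. The n=1 mode dominates: u ~ c₁ sin(πx/2.643) e^{-λ₁t}.
Decay rate: λ₁ = π²/2.643² ≈ 1.413.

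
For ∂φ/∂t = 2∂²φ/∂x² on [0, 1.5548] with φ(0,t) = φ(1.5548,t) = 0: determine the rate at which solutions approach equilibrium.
Eigenvalues: λₙ = 2n²π²/1.5548².
First three modes:
  n=1: λ₁ = 2π²/1.5548² ≈ 8.165
  n=2: λ₂ = 8π²/1.5548² ≈ 32.662 (4× faster decay)
  n=3: λ₃ = 18π²/1.5548² ≈ 73.489 (9× faster decay)
As t → ∞, higher modes decay exponentially faster. The n=1 mode dominates: φ ~ c₁ sin(πx/1.5548) e^{-λ₁t}.
Decay rate: λ₁ = 2π²/1.5548² ≈ 8.165.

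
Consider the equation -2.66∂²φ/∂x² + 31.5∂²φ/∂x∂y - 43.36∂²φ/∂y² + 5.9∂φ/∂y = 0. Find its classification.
Hyperbolic. (A = -2.66, B = 31.5, C = -43.36 gives B² - 4AC = 530.8996.)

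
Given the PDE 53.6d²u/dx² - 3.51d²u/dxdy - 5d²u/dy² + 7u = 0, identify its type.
The second-order coefficients are A = 53.6, B = -3.51, C = -5. Since B² - 4AC = 1084.3201 > 0, this is a hyperbolic PDE.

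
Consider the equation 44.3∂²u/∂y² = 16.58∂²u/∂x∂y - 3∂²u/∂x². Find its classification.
Rewriting in standard form: 3∂²u/∂x² - 16.58∂²u/∂x∂y + 44.3∂²u/∂y² = 0. Elliptic. (A = 3, B = -16.58, C = 44.3 gives B² - 4AC = -256.7036.)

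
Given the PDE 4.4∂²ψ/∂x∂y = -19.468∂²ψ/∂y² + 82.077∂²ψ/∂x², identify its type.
Rewriting in standard form: -82.077∂²ψ/∂x² + 4.4∂²ψ/∂x∂y + 19.468∂²ψ/∂y² = 0. The second-order coefficients are A = -82.077, B = 4.4, C = 19.468. Since B² - 4AC = 6410.860144 > 0, this is a hyperbolic PDE.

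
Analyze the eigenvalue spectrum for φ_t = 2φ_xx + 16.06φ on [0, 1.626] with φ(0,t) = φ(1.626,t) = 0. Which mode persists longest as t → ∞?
Eigenvalues: λₙ = 2n²π²/1.626² - 16.06.
First three modes:
  n=1: λ₁ = 2π²/1.626² - 16.06 ≈ -8.594
  n=2: λ₂ = 8π²/1.626² - 16.06 ≈ 13.804
  n=3: λ₃ = 18π²/1.626² - 16.06 ≈ 51.134
Since 2π²/1.626² ≈ 7.466 < 16.06, λ₁ < 0.
The n=1 mode grows fastest (−λₙ is largest for n=1) → dominates.
Asymptotic: φ ~ c₁ sin(πx/1.626) e^{8.594t} (exponential growth at rate −λ₁ ≈ 8.594).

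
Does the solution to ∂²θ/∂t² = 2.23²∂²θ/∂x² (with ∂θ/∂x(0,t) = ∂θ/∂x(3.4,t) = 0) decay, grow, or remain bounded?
θ oscillates about a mean that drifts linearly in t (generically unbounded; no decay). There is no damping, so the nonconstant modes persist as standing waves (energy conserved, no decay). But with Neumann conditions at both ends the constant mode has eigenvalue 0: the spatial mean M(t) of θ satisfies M'' = 0, so M(t) = M(0) + M'(0)·t. Unless the initial velocity has zero mean (∫θ_t(x,0)dx = 0), the solution grows linearly in t (unbounded, though not exponentially); if it does have zero mean, the solution stays bounded and simply oscillates.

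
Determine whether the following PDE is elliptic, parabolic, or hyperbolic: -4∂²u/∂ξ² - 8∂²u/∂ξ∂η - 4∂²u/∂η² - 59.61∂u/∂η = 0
Coefficients: A = -4, B = -8, C = -4. B² - 4AC = 0, which is zero, so the equation is parabolic.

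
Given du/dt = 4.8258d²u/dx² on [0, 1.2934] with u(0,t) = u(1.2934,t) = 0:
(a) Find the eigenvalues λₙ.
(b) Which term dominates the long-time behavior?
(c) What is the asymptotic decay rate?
Eigenvalues: λₙ = 4.8258n²π²/1.2934².
First three modes:
  n=1: λ₁ = 4.8258π²/1.2934² ≈ 28.471
  n=2: λ₂ = 19.3032π²/1.2934² ≈ 113.884 (4× faster decay)
  n=3: λ₃ = 43.4322π²/1.2934² ≈ 256.239 (9× faster decay)
As t → ∞, higher modes decay exponentially faster. The n=1 mode dominates: u ~ c₁ sin(πx/1.2934) e^{-λ₁t}.
Decay rate: λ₁ = 4.8258π²/1.2934² ≈ 28.471.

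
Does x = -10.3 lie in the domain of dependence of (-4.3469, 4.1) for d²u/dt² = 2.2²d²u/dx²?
Yes. The domain of dependence is [-13.3669, 4.6731], and -10.3 ∈ [-13.3669, 4.6731].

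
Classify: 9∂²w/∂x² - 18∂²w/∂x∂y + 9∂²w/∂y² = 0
Parabolic (discriminant = 0).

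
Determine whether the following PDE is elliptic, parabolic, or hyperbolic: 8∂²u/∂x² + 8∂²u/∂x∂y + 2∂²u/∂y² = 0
Coefficients: A = 8, B = 8, C = 2. B² - 4AC = 0, which is zero, so the equation is parabolic.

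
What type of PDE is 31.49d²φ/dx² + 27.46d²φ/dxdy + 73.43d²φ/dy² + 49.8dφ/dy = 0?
With A = 31.49, B = 27.46, C = 73.43, the discriminant is -8495.1912. This is an elliptic PDE.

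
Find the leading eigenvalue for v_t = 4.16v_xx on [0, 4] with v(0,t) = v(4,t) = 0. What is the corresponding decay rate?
Eigenvalues: λₙ = 4.16n²π²/4².
First three modes:
  n=1: λ₁ = 4.16π²/4² ≈ 2.566
  n=2: λ₂ = 16.64π²/4² ≈ 10.264 (4× faster decay)
  n=3: λ₃ = 37.44π²/4² ≈ 23.095 (9× faster decay)
As t → ∞, higher modes decay exponentially faster. The n=1 mode dominates: v ~ c₁ sin(πx/4) e^{-λ₁t}.
Decay rate: λ₁ = 4.16π²/4² ≈ 2.566.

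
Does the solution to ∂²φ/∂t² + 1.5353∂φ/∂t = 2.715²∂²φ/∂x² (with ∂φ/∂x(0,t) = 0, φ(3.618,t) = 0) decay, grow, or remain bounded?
φ → 0. Damping (γ=1.5353) dissipates energy; oscillations decay exponentially.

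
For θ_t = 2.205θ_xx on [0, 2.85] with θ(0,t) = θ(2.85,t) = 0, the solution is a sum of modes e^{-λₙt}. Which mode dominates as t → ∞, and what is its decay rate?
Eigenvalues: λₙ = 2.205n²π²/2.85².
First three modes:
  n=1: λ₁ = 2.205π²/2.85² ≈ 2.679
  n=2: λ₂ = 8.82π²/2.85² ≈ 10.717 (4× faster decay)
  n=3: λ₃ = 19.845π²/2.85² ≈ 24.114 (9× faster decay)
As t → ∞, higher modes decay exponentially faster. The n=1 mode dominates: θ ~ c₁ sin(πx/2.85) e^{-λ₁t}.
Decay rate: λ₁ = 2.205π²/2.85² ≈ 2.679.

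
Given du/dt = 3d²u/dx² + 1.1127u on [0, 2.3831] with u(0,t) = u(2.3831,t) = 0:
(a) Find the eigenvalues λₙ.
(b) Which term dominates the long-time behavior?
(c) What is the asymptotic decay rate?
Eigenvalues: λₙ = 3n²π²/2.3831² - 1.1127.
First three modes:
  n=1: λ₁ = 3π²/2.3831² - 1.1127 ≈ 4.101
  n=2: λ₂ = 12π²/2.3831² - 1.1127 ≈ 19.742
  n=3: λ₃ = 27π²/2.3831² - 1.1127 ≈ 45.81
Since 3π²/2.3831² ≈ 5.214 > 1.1127, all λₙ > 0.
The n=1 mode decays slowest → dominates as t → ∞.
Asymptotic: u ~ c₁ sin(πx/2.3831) e^{-λ₁t} with decay rate λ₁ ≈ 4.101.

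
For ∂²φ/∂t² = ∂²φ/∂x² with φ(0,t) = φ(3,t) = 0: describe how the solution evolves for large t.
φ oscillates (no decay). Energy is conserved; the solution oscillates indefinitely as standing waves.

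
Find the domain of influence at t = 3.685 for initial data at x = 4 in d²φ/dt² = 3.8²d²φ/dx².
Domain of influence: [-10.003, 18.003]. Data at x = 4 spreads outward at speed 3.8.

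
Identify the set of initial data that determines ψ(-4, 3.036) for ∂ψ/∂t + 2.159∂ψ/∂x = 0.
A single point: x = -10.554724. The characteristic through (-4, 3.036) is x - 2.159t = const, so x = -4 - 2.159·3.036 = -10.554724.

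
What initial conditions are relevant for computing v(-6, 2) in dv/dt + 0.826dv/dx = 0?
A single point: x = -7.652. The characteristic through (-6, 2) is x - 0.826t = const, so x = -6 - 0.826·2 = -7.652.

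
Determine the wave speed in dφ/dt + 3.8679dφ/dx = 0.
Speed = 3.8679. Information travels along x - 3.8679t = const (rightward).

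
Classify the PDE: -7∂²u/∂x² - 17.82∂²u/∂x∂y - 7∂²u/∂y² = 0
A = -7, B = -17.82, C = -7. Discriminant B² - 4AC = 121.5524. Since 121.5524 > 0, hyperbolic.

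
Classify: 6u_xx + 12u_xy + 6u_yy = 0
Parabolic (discriminant = 0).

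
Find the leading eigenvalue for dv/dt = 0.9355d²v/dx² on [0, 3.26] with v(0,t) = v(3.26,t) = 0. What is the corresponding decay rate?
Eigenvalues: λₙ = 0.9355n²π²/3.26².
First three modes:
  n=1: λ₁ = 0.9355π²/3.26² ≈ 0.869
  n=2: λ₂ = 3.742π²/3.26² ≈ 3.475 (4× faster decay)
  n=3: λ₃ = 8.4195π²/3.26² ≈ 7.819 (9× faster decay)
As t → ∞, higher modes decay exponentially faster. The n=1 mode dominates: v ~ c₁ sin(πx/3.26) e^{-λ₁t}.
Decay rate: λ₁ = 0.9355π²/3.26² ≈ 0.869.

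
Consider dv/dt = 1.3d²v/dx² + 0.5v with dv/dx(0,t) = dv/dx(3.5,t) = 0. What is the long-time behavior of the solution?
As t → ∞, v grows unboundedly. With Neumann BCs the constant mode has diffusion eigenvalue 0, so any r > 0 makes it grow like e^(0.5t); solution grows exponentially.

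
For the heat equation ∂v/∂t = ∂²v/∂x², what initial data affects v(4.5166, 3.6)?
The entire real line. The heat equation has infinite propagation speed: any initial disturbance instantly affects all points (though exponentially small far away).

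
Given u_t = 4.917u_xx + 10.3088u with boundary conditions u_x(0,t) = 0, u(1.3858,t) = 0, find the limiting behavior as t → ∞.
u grows unboundedly. Reaction dominates diffusion (r=10.3088 > κπ²/(4L²)≈6.32); solution grows exponentially.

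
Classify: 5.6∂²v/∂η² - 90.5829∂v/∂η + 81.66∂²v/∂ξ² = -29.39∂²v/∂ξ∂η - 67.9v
Rewriting in standard form: 81.66∂²v/∂ξ² + 29.39∂²v/∂ξ∂η + 5.6∂²v/∂η² - 90.5829∂v/∂η + 67.9v = 0. Elliptic (discriminant = -965.4119).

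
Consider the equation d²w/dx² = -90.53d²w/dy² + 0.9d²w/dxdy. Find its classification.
Rewriting in standard form: d²w/dx² - 0.9d²w/dxdy + 90.53d²w/dy² = 0. Elliptic. (A = 1, B = -0.9, C = 90.53 gives B² - 4AC = -361.31.)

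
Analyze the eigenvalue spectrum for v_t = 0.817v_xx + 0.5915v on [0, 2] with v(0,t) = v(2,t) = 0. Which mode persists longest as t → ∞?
Eigenvalues: λₙ = 0.817n²π²/2² - 0.5915.
First three modes:
  n=1: λ₁ = 0.817π²/2² - 0.5915 ≈ 1.424
  n=2: λ₂ = 3.268π²/2² - 0.5915 ≈ 7.472
  n=3: λ₃ = 7.353π²/2² - 0.5915 ≈ 17.551
Since 0.817π²/2² ≈ 2.016 > 0.5915, all λₙ > 0.
The n=1 mode decays slowest → dominates as t → ∞.
Asymptotic: v ~ c₁ sin(πx/2) e^{-λ₁t} with decay rate λ₁ ≈ 1.424.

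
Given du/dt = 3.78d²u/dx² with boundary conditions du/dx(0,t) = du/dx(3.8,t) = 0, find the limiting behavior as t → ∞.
u → constant (steady state). Heat is conserved (no flux at boundaries); solution approaches the spatial average.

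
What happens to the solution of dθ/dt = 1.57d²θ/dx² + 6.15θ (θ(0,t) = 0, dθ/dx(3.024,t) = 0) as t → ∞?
θ grows unboundedly. Reaction dominates diffusion (r=6.15 > κπ²/(4L²)≈0.42); solution grows exponentially.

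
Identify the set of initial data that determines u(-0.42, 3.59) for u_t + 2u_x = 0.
A single point: x = -7.6. The characteristic through (-0.42, 3.59) is x - 2t = const, so x = -0.42 - 2·3.59 = -7.6.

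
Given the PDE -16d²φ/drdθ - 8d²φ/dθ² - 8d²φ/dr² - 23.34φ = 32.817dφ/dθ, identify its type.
Rewriting in standard form: -8d²φ/dr² - 16d²φ/drdθ - 8d²φ/dθ² - 32.817dφ/dθ - 23.34φ = 0. The second-order coefficients are A = -8, B = -16, C = -8. Since B² - 4AC = 0 = 0, this is a parabolic PDE.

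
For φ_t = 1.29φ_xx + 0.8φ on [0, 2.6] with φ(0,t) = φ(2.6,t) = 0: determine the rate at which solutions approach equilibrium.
Eigenvalues: λₙ = 1.29n²π²/2.6² - 0.8.
First three modes:
  n=1: λ₁ = 1.29π²/2.6² - 0.8 ≈ 1.083
  n=2: λ₂ = 5.16π²/2.6² - 0.8 ≈ 6.734
  n=3: λ₃ = 11.61π²/2.6² - 0.8 ≈ 16.151
Since 1.29π²/2.6² ≈ 1.883 > 0.8, all λₙ > 0.
The n=1 mode decays slowest → dominates as t → ∞.
Asymptotic: φ ~ c₁ sin(πx/2.6) e^{-λ₁t} with decay rate λ₁ ≈ 1.083.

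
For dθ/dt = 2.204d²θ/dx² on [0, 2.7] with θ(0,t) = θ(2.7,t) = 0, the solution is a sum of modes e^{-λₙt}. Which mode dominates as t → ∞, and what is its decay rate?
Eigenvalues: λₙ = 2.204n²π²/2.7².
First three modes:
  n=1: λ₁ = 2.204π²/2.7² ≈ 2.984
  n=2: λ₂ = 8.816π²/2.7² ≈ 11.936 (4× faster decay)
  n=3: λ₃ = 19.836π²/2.7² ≈ 26.855 (9× faster decay)
As t → ∞, higher modes decay exponentially faster. The n=1 mode dominates: θ ~ c₁ sin(πx/2.7) e^{-λ₁t}.
Decay rate: λ₁ = 2.204π²/2.7² ≈ 2.984.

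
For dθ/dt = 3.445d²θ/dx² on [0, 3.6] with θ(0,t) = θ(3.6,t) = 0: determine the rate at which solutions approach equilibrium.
Eigenvalues: λₙ = 3.445n²π²/3.6².
First three modes:
  n=1: λ₁ = 3.445π²/3.6² ≈ 2.624
  n=2: λ₂ = 13.78π²/3.6² ≈ 10.494 (4× faster decay)
  n=3: λ₃ = 31.005π²/3.6² ≈ 23.612 (9× faster decay)
As t → ∞, higher modes decay exponentially faster. The n=1 mode dominates: θ ~ c₁ sin(πx/3.6) e^{-λ₁t}.
Decay rate: λ₁ = 3.445π²/3.6² ≈ 2.624.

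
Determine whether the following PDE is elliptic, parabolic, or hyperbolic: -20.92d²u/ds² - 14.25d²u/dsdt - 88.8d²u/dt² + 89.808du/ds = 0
Coefficients: A = -20.92, B = -14.25, C = -88.8. B² - 4AC = -7227.7215, which is negative, so the equation is elliptic.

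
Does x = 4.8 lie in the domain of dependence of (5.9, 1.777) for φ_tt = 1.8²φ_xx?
Yes. The domain of dependence is [2.7014, 9.0986], and 4.8 ∈ [2.7014, 9.0986].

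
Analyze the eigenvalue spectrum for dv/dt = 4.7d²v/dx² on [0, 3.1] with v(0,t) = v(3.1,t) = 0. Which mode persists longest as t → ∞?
Eigenvalues: λₙ = 4.7n²π²/3.1².
First three modes:
  n=1: λ₁ = 4.7π²/3.1² ≈ 4.827
  n=2: λ₂ = 18.8π²/3.1² ≈ 19.308 (4× faster decay)
  n=3: λ₃ = 42.3π²/3.1² ≈ 43.443 (9× faster decay)
As t → ∞, higher modes decay exponentially faster. The n=1 mode dominates: v ~ c₁ sin(πx/3.1) e^{-λ₁t}.
Decay rate: λ₁ = 4.7π²/3.1² ≈ 4.827.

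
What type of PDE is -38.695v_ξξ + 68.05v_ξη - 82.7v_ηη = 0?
With A = -38.695, B = 68.05, C = -82.7, the discriminant is -8169.5035. This is an elliptic PDE.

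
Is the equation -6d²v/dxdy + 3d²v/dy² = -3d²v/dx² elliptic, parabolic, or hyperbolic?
Rewriting in standard form: 3d²v/dx² - 6d²v/dxdy + 3d²v/dy² = 0. Computing B² - 4AC with A = 3, B = -6, C = 3: discriminant = 0 (zero). Answer: parabolic.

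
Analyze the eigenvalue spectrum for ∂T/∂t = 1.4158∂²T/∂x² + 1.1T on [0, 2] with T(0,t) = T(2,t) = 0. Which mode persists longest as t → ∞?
Eigenvalues: λₙ = 1.4158n²π²/2² - 1.1.
First three modes:
  n=1: λ₁ = 1.4158π²/2² - 1.1 ≈ 2.393
  n=2: λ₂ = 5.6632π²/2² - 1.1 ≈ 12.873
  n=3: λ₃ = 12.7422π²/2² - 1.1 ≈ 30.34
Since 1.4158π²/2² ≈ 3.493 > 1.1, all λₙ > 0.
The n=1 mode decays slowest → dominates as t → ∞.
Asymptotic: T ~ c₁ sin(πx/2) e^{-λ₁t} with decay rate λ₁ ≈ 2.393.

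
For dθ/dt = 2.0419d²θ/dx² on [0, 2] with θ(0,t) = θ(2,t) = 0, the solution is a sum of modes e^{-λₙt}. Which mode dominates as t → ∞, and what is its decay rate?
Eigenvalues: λₙ = 2.0419n²π²/2².
First three modes:
  n=1: λ₁ = 2.0419π²/2² ≈ 5.038
  n=2: λ₂ = 8.1676π²/2² ≈ 20.153 (4× faster decay)
  n=3: λ₃ = 18.3771π²/2² ≈ 45.344 (9× faster decay)
As t → ∞, higher modes decay exponentially faster. The n=1 mode dominates: θ ~ c₁ sin(πx/2) e^{-λ₁t}.
Decay rate: λ₁ = 2.0419π²/2² ≈ 5.038.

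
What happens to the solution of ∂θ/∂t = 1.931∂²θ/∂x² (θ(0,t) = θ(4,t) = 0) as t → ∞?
θ → 0. Heat diffuses out through both boundaries.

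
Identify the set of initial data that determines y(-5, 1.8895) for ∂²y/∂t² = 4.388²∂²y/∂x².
Domain of dependence: [-13.291126, 3.291126]. Signals travel at speed 4.388, so data within |x - -5| ≤ 4.388·1.8895 = 8.291126 can reach the point.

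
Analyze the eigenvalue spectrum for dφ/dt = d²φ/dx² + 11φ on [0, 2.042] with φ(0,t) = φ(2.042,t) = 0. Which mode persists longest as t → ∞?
Eigenvalues: λₙ = n²π²/2.042² - 11.
First three modes:
  n=1: λ₁ = π²/2.042² - 11 ≈ -8.633
  n=2: λ₂ = 4π²/2.042² - 11 ≈ -1.532
  n=3: λ₃ = 9π²/2.042² - 11 ≈ 10.303
Since π²/2.042² ≈ 2.367 < 11, λ₁ < 0.
The n=1 mode grows fastest (−λₙ is largest for n=1) → dominates.
Asymptotic: φ ~ c₁ sin(πx/2.042) e^{8.633t} (exponential growth at rate −λ₁ ≈ 8.633).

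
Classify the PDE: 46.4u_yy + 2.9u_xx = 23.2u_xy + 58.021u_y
Rewriting in standard form: 2.9u_xx - 23.2u_xy + 46.4u_yy - 58.021u_y = 0. A = 2.9, B = -23.2, C = 46.4. Discriminant B² - 4AC = 0. Since 0 = 0, parabolic.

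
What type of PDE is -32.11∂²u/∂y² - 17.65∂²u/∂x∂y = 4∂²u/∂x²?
Rewriting in standard form: -4∂²u/∂x² - 17.65∂²u/∂x∂y - 32.11∂²u/∂y² = 0. With A = -4, B = -17.65, C = -32.11, the discriminant is -202.2375. This is an elliptic PDE.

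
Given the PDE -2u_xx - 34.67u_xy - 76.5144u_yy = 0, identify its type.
The second-order coefficients are A = -2, B = -34.67, C = -76.5144. Since B² - 4AC = 589.8937 > 0, this is a hyperbolic PDE.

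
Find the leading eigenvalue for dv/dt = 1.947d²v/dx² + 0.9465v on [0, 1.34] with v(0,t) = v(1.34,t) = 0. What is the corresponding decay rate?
Eigenvalues: λₙ = 1.947n²π²/1.34² - 0.9465.
First three modes:
  n=1: λ₁ = 1.947π²/1.34² - 0.9465 ≈ 9.755
  n=2: λ₂ = 7.788π²/1.34² - 0.9465 ≈ 41.861
  n=3: λ₃ = 17.523π²/1.34² - 0.9465 ≈ 95.37
Since 1.947π²/1.34² ≈ 10.702 > 0.9465, all λₙ > 0.
The n=1 mode decays slowest → dominates as t → ∞.
Asymptotic: v ~ c₁ sin(πx/1.34) e^{-λ₁t} with decay rate λ₁ ≈ 9.755.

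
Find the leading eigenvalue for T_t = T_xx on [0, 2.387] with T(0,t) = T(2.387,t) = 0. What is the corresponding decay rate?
Eigenvalues: λₙ = n²π²/2.387².
First three modes:
  n=1: λ₁ = π²/2.387² ≈ 1.732
  n=2: λ₂ = 4π²/2.387² ≈ 6.929 (4× faster decay)
  n=3: λ₃ = 9π²/2.387² ≈ 15.59 (9× faster decay)
As t → ∞, higher modes decay exponentially faster. The n=1 mode dominates: T ~ c₁ sin(πx/2.387) e^{-λ₁t}.
Decay rate: λ₁ = π²/2.387² ≈ 1.732.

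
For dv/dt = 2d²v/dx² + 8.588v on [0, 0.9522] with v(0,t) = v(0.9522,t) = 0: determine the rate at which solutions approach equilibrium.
Eigenvalues: λₙ = 2n²π²/0.9522² - 8.588.
First three modes:
  n=1: λ₁ = 2π²/0.9522² - 8.588 ≈ 13.183
  n=2: λ₂ = 8π²/0.9522² - 8.588 ≈ 78.495
  n=3: λ₃ = 18π²/0.9522² - 8.588 ≈ 187.349
Since 2π²/0.9522² ≈ 21.771 > 8.588, all λₙ > 0.
The n=1 mode decays slowest → dominates as t → ∞.
Asymptotic: v ~ c₁ sin(πx/0.9522) e^{-λ₁t} with decay rate λ₁ ≈ 13.183.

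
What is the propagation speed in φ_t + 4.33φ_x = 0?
Speed = 4.33. Information travels along x - 4.33t = const (rightward).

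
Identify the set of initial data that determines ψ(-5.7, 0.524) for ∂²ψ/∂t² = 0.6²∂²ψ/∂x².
Domain of dependence: [-6.0144, -5.3856]. Signals travel at speed 0.6, so data within |x - -5.7| ≤ 0.6·0.524 = 0.3144 can reach the point.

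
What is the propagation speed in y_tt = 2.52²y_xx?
Speed = 2.52. Information travels along characteristics x = x₀ ± 2.52t.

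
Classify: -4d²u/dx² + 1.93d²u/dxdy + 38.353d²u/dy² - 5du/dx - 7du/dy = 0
Hyperbolic (discriminant = 617.3729).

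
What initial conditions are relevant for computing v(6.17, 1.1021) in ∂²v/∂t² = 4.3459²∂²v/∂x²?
Domain of dependence: [1.38038361, 10.95961639]. Signals travel at speed 4.3459, so data within |x - 6.17| ≤ 4.3459·1.1021 = 4.78961639 can reach the point.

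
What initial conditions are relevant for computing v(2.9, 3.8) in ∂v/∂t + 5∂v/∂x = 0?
A single point: x = -16.1. The characteristic through (2.9, 3.8) is x - 5t = const, so x = 2.9 - 5·3.8 = -16.1.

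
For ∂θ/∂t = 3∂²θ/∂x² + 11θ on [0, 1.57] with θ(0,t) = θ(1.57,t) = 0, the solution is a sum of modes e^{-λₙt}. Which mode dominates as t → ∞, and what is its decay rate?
Eigenvalues: λₙ = 3n²π²/1.57² - 11.
First three modes:
  n=1: λ₁ = 3π²/1.57² - 11 ≈ 1.012
  n=2: λ₂ = 12π²/1.57² - 11 ≈ 37.049
  n=3: λ₃ = 27π²/1.57² - 11 ≈ 97.11
Since 3π²/1.57² ≈ 12.012 > 11, all λₙ > 0.
The n=1 mode decays slowest → dominates as t → ∞.
Asymptotic: θ ~ c₁ sin(πx/1.57) e^{-λ₁t} with decay rate λ₁ ≈ 1.012.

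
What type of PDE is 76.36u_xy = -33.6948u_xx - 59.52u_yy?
Rewriting in standard form: 33.6948u_xx + 76.36u_xy + 59.52u_yy = 0. With A = 33.6948, B = 76.36, C = 59.52, the discriminant is -2191.208384. This is an elliptic PDE.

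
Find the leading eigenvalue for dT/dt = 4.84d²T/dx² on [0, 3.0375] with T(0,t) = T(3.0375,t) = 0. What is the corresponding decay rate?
Eigenvalues: λₙ = 4.84n²π²/3.0375².
First three modes:
  n=1: λ₁ = 4.84π²/3.0375² ≈ 5.177
  n=2: λ₂ = 19.36π²/3.0375² ≈ 20.71 (4× faster decay)
  n=3: λ₃ = 43.56π²/3.0375² ≈ 46.597 (9× faster decay)
As t → ∞, higher modes decay exponentially faster. The n=1 mode dominates: T ~ c₁ sin(πx/3.0375) e^{-λ₁t}.
Decay rate: λ₁ = 4.84π²/3.0375² ≈ 5.177.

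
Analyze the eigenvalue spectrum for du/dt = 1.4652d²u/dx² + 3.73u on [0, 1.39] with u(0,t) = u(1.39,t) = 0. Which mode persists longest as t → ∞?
Eigenvalues: λₙ = 1.4652n²π²/1.39² - 3.73.
First three modes:
  n=1: λ₁ = 1.4652π²/1.39² - 3.73 ≈ 3.755
  n=2: λ₂ = 5.8608π²/1.39² - 3.73 ≈ 26.208
  n=3: λ₃ = 13.1868π²/1.39² - 3.73 ≈ 63.631
Since 1.4652π²/1.39² ≈ 7.485 > 3.73, all λₙ > 0.
The n=1 mode decays slowest → dominates as t → ∞.
Asymptotic: u ~ c₁ sin(πx/1.39) e^{-λ₁t} with decay rate λ₁ ≈ 3.755.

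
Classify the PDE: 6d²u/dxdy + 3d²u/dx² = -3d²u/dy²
Rewriting in standard form: 3d²u/dx² + 6d²u/dxdy + 3d²u/dy² = 0. A = 3, B = 6, C = 3. Discriminant B² - 4AC = 0. Since 0 = 0, parabolic.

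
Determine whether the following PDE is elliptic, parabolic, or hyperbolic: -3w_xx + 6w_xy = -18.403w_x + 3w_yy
Rewriting in standard form: -3w_xx + 6w_xy - 3w_yy + 18.403w_x = 0. Coefficients: A = -3, B = 6, C = -3. B² - 4AC = 0, which is zero, so the equation is parabolic.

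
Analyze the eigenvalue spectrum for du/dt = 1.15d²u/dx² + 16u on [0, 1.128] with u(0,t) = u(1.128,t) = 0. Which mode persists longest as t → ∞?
Eigenvalues: λₙ = 1.15n²π²/1.128² - 16.
First three modes:
  n=1: λ₁ = 1.15π²/1.128² - 16 ≈ -7.08
  n=2: λ₂ = 4.6π²/1.128² - 16 ≈ 19.681
  n=3: λ₃ = 10.35π²/1.128² - 16 ≈ 64.283
Since 1.15π²/1.128² ≈ 8.92 < 16, λ₁ < 0.
The n=1 mode grows fastest (−λₙ is largest for n=1) → dominates.
Asymptotic: u ~ c₁ sin(πx/1.128) e^{7.08t} (exponential growth at rate −λ₁ ≈ 7.08).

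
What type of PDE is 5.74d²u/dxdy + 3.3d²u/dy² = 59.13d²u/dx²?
Rewriting in standard form: -59.13d²u/dx² + 5.74d²u/dxdy + 3.3d²u/dy² = 0. With A = -59.13, B = 5.74, C = 3.3, the discriminant is 813.4636. This is a hyperbolic PDE.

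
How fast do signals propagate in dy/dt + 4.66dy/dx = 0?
Speed = 4.66. Information travels along x - 4.66t = const (rightward).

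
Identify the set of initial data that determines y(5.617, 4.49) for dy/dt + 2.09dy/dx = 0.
A single point: x = -3.7671. The characteristic through (5.617, 4.49) is x - 2.09t = const, so x = 5.617 - 2.09·4.49 = -3.7671.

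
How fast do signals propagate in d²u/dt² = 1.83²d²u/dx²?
Speed = 1.83. Information travels along characteristics x = x₀ ± 1.83t.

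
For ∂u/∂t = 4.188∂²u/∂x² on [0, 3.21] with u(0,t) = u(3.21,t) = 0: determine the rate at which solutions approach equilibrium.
Eigenvalues: λₙ = 4.188n²π²/3.21².
First three modes:
  n=1: λ₁ = 4.188π²/3.21² ≈ 4.011
  n=2: λ₂ = 16.752π²/3.21² ≈ 16.046 (4× faster decay)
  n=3: λ₃ = 37.692π²/3.21² ≈ 36.103 (9× faster decay)
As t → ∞, higher modes decay exponentially faster. The n=1 mode dominates: u ~ c₁ sin(πx/3.21) e^{-λ₁t}.
Decay rate: λ₁ = 4.188π²/3.21² ≈ 4.011.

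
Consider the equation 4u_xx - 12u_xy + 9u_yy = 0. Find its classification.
Parabolic. (A = 4, B = -12, C = 9 gives B² - 4AC = 0.)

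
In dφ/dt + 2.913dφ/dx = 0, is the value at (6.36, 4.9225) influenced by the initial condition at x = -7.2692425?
No. Only data at x = -7.9792425 affects (6.36, 4.9225). Advection has one-way propagation along characteristics.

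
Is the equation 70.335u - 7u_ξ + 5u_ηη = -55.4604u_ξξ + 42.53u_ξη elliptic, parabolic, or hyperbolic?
Rewriting in standard form: 55.4604u_ξξ - 42.53u_ξη + 5u_ηη - 7u_ξ + 70.335u = 0. Computing B² - 4AC with A = 55.4604, B = -42.53, C = 5: discriminant = 699.5929 (positive). Answer: hyperbolic.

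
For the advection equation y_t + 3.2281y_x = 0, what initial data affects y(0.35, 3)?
A single point: x = -9.3343. The characteristic through (0.35, 3) is x - 3.2281t = const, so x = 0.35 - 3.2281·3 = -9.3343.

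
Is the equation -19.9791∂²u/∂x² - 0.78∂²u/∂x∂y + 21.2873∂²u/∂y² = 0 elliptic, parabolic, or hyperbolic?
Computing B² - 4AC with A = -19.9791, B = -0.78, C = 21.2873: discriminant = 1701.81278172 (positive). Answer: hyperbolic.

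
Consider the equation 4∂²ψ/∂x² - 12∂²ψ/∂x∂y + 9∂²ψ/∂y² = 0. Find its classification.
Parabolic. (A = 4, B = -12, C = 9 gives B² - 4AC = 0.)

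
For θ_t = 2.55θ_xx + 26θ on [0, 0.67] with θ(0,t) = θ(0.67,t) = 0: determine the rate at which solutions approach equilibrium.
Eigenvalues: λₙ = 2.55n²π²/0.67² - 26.
First three modes:
  n=1: λ₁ = 2.55π²/0.67² - 26 ≈ 30.065
  n=2: λ₂ = 10.2π²/0.67² - 26 ≈ 198.259
  n=3: λ₃ = 22.95π²/0.67² - 26 ≈ 478.583
Since 2.55π²/0.67² ≈ 56.065 > 26, all λₙ > 0.
The n=1 mode decays slowest → dominates as t → ∞.
Asymptotic: θ ~ c₁ sin(πx/0.67) e^{-λ₁t} with decay rate λ₁ ≈ 30.065.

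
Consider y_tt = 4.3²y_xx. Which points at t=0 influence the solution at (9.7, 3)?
Domain of dependence: [-3.2, 22.6]. Signals travel at speed 4.3, so data within |x - 9.7| ≤ 4.3·3 = 12.9 can reach the point.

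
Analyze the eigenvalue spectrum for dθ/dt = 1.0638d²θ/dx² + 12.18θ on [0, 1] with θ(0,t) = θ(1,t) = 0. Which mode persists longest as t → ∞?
Eigenvalues: λₙ = 1.0638n²π²/1² - 12.18.
First three modes:
  n=1: λ₁ = 1.0638π² - 12.18 ≈ -1.681
  n=2: λ₂ = 4.2552π² - 12.18 ≈ 29.817
  n=3: λ₃ = 9.5742π² - 12.18 ≈ 82.314
Since 1.0638π² ≈ 10.499 < 12.18, λ₁ < 0.
The n=1 mode grows fastest (−λₙ is largest for n=1) → dominates.
Asymptotic: θ ~ c₁ sin(πx/1) e^{1.681t} (exponential growth at rate −λ₁ ≈ 1.681).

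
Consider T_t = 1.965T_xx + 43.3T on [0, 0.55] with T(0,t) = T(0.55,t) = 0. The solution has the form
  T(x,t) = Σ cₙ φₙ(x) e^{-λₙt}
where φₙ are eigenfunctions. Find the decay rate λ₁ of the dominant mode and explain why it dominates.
Eigenvalues: λₙ = 1.965n²π²/0.55² - 43.3.
First three modes:
  n=1: λ₁ = 1.965π²/0.55² - 43.3 ≈ 20.812
  n=2: λ₂ = 7.86π²/0.55² - 43.3 ≈ 213.147
  n=3: λ₃ = 17.685π²/0.55² - 43.3 ≈ 533.705
Since 1.965π²/0.55² ≈ 64.112 > 43.3, all λₙ > 0.
The n=1 mode decays slowest → dominates as t → ∞.
Asymptotic: T ~ c₁ sin(πx/0.55) e^{-λ₁t} with decay rate λ₁ ≈ 20.812.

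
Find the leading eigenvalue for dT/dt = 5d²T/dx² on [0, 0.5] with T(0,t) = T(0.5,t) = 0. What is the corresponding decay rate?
Eigenvalues: λₙ = 5n²π²/0.5².
First three modes:
  n=1: λ₁ = 5π²/0.5² ≈ 197.392
  n=2: λ₂ = 20π²/0.5² ≈ 789.568 (4× faster decay)
  n=3: λ₃ = 45π²/0.5² ≈ 1776.529 (9× faster decay)
As t → ∞, higher modes decay exponentially faster. The n=1 mode dominates: T ~ c₁ sin(πx/0.5) e^{-λ₁t}.
Decay rate: λ₁ = 5π²/0.5² ≈ 197.392.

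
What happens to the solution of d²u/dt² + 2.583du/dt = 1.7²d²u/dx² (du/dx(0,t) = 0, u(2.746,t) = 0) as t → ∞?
u → 0. Damping (γ=2.583) dissipates energy; oscillations decay exponentially.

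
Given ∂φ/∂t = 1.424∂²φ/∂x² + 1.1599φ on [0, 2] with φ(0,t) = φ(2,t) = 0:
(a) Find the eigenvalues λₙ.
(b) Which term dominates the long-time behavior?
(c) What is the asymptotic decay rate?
Eigenvalues: λₙ = 1.424n²π²/2² - 1.1599.
First three modes:
  n=1: λ₁ = 1.424π²/2² - 1.1599 ≈ 2.354
  n=2: λ₂ = 5.696π²/2² - 1.1599 ≈ 12.894
  n=3: λ₃ = 12.816π²/2² - 1.1599 ≈ 30.462
Since 1.424π²/2² ≈ 3.514 > 1.1599, all λₙ > 0.
The n=1 mode decays slowest → dominates as t → ∞.
Asymptotic: φ ~ c₁ sin(πx/2) e^{-λ₁t} with decay rate λ₁ ≈ 2.354.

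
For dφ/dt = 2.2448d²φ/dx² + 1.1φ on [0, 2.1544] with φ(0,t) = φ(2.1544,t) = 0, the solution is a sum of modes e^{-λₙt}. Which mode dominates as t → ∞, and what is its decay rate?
Eigenvalues: λₙ = 2.2448n²π²/2.1544² - 1.1.
First three modes:
  n=1: λ₁ = 2.2448π²/2.1544² - 1.1 ≈ 3.673
  n=2: λ₂ = 8.9792π²/2.1544² - 1.1 ≈ 17.993
  n=3: λ₃ = 20.2032π²/2.1544² - 1.1 ≈ 41.86
Since 2.2448π²/2.1544² ≈ 4.773 > 1.1, all λₙ > 0.
The n=1 mode decays slowest → dominates as t → ∞.
Asymptotic: φ ~ c₁ sin(πx/2.1544) e^{-λ₁t} with decay rate λ₁ ≈ 3.673.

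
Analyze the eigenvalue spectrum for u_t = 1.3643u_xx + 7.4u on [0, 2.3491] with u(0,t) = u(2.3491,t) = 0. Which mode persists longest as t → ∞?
Eigenvalues: λₙ = 1.3643n²π²/2.3491² - 7.4.
First three modes:
  n=1: λ₁ = 1.3643π²/2.3491² - 7.4 ≈ -4.96
  n=2: λ₂ = 5.4572π²/2.3491² - 7.4 ≈ 2.36
  n=3: λ₃ = 12.2787π²/2.3491² - 7.4 ≈ 14.561
Since 1.3643π²/2.3491² ≈ 2.44 < 7.4, λ₁ < 0.
The n=1 mode grows fastest (−λₙ is largest for n=1) → dominates.
Asymptotic: u ~ c₁ sin(πx/2.3491) e^{4.96t} (exponential growth at rate −λ₁ ≈ 4.96).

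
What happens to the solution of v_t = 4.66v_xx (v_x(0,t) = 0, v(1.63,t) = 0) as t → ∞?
v → 0. Heat escapes through the Dirichlet boundary.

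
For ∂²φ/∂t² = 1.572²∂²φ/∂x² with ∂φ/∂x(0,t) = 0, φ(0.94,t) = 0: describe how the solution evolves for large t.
φ oscillates (no decay). Energy is conserved; the solution oscillates indefinitely as standing waves.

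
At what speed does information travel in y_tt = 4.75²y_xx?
Speed = 4.75. Information travels along characteristics x = x₀ ± 4.75t.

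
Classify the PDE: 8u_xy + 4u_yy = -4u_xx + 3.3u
Rewriting in standard form: 4u_xx + 8u_xy + 4u_yy - 3.3u = 0. A = 4, B = 8, C = 4. Discriminant B² - 4AC = 0. Since 0 = 0, parabolic.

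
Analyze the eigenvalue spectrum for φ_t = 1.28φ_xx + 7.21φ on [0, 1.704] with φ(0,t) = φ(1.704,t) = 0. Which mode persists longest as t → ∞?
Eigenvalues: λₙ = 1.28n²π²/1.704² - 7.21.
First three modes:
  n=1: λ₁ = 1.28π²/1.704² - 7.21 ≈ -2.859
  n=2: λ₂ = 5.12π²/1.704² - 7.21 ≈ 10.193
  n=3: λ₃ = 11.52π²/1.704² - 7.21 ≈ 31.947
Since 1.28π²/1.704² ≈ 4.351 < 7.21, λ₁ < 0.
The n=1 mode grows fastest (−λₙ is largest for n=1) → dominates.
Asymptotic: φ ~ c₁ sin(πx/1.704) e^{2.859t} (exponential growth at rate −λ₁ ≈ 2.859).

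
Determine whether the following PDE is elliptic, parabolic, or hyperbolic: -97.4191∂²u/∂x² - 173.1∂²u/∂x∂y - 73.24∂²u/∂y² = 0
Coefficients: A = -97.4191, B = -173.1, C = -73.24. B² - 4AC = 1423.710464, which is positive, so the equation is hyperbolic.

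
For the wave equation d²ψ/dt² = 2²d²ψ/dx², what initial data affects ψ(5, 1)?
Domain of dependence: [3, 7]. Signals travel at speed 2, so data within |x - 5| ≤ 2·1 = 2 can reach the point.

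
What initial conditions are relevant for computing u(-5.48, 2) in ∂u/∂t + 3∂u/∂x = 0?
A single point: x = -11.48. The characteristic through (-5.48, 2) is x - 3t = const, so x = -5.48 - 3·2 = -11.48.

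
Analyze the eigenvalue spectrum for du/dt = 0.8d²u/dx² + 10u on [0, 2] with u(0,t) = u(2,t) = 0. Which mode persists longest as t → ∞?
Eigenvalues: λₙ = 0.8n²π²/2² - 10.
First three modes:
  n=1: λ₁ = 0.8π²/2² - 10 ≈ -8.026
  n=2: λ₂ = 3.2π²/2² - 10 ≈ -2.104
  n=3: λ₃ = 7.2π²/2² - 10 ≈ 7.765
Since 0.8π²/2² ≈ 1.974 < 10, λ₁ < 0.
The n=1 mode grows fastest (−λₙ is largest for n=1) → dominates.
Asymptotic: u ~ c₁ sin(πx/2) e^{8.026t} (exponential growth at rate −λ₁ ≈ 8.026).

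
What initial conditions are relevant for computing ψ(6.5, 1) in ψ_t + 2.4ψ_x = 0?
A single point: x = 4.1. The characteristic through (6.5, 1) is x - 2.4t = const, so x = 6.5 - 2.4·1 = 4.1.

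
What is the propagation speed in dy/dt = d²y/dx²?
Infinite. The heat equation is parabolic, not hyperbolic, so disturbances propagate instantly.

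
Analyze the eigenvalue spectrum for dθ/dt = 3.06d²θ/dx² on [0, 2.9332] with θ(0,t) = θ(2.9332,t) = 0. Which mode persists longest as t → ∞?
Eigenvalues: λₙ = 3.06n²π²/2.9332².
First three modes:
  n=1: λ₁ = 3.06π²/2.9332² ≈ 3.51
  n=2: λ₂ = 12.24π²/2.9332² ≈ 14.041 (4× faster decay)
  n=3: λ₃ = 27.54π²/2.9332² ≈ 31.592 (9× faster decay)
As t → ∞, higher modes decay exponentially faster. The n=1 mode dominates: θ ~ c₁ sin(πx/2.9332) e^{-λ₁t}.
Decay rate: λ₁ = 3.06π²/2.9332² ≈ 3.51.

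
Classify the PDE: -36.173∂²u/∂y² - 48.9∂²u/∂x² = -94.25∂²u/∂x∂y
Rewriting in standard form: -48.9∂²u/∂x² + 94.25∂²u/∂x∂y - 36.173∂²u/∂y² = 0. A = -48.9, B = 94.25, C = -36.173. Discriminant B² - 4AC = 1807.6237. Since 1807.6237 > 0, hyperbolic.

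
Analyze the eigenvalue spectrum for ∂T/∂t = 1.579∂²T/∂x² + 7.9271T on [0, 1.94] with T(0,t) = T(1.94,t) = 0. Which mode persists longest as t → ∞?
Eigenvalues: λₙ = 1.579n²π²/1.94² - 7.9271.
First three modes:
  n=1: λ₁ = 1.579π²/1.94² - 7.9271 ≈ -3.786
  n=2: λ₂ = 6.316π²/1.94² - 7.9271 ≈ 8.636
  n=3: λ₃ = 14.211π²/1.94² - 7.9271 ≈ 29.34
Since 1.579π²/1.94² ≈ 4.141 < 7.9271, λ₁ < 0.
The n=1 mode grows fastest (−λₙ is largest for n=1) → dominates.
Asymptotic: T ~ c₁ sin(πx/1.94) e^{3.786t} (exponential growth at rate −λ₁ ≈ 3.786).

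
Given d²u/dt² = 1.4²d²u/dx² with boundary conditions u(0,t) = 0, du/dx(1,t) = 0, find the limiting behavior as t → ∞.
u oscillates (no decay). Energy is conserved; the solution oscillates indefinitely as standing waves.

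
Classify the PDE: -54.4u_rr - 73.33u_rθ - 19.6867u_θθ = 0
A = -54.4, B = -73.33, C = -19.6867. Discriminant B² - 4AC = 1093.46298. Since 1093.46298 > 0, hyperbolic.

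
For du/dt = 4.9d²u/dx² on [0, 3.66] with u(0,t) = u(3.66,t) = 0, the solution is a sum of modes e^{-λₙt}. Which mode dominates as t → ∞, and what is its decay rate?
Eigenvalues: λₙ = 4.9n²π²/3.66².
First three modes:
  n=1: λ₁ = 4.9π²/3.66² ≈ 3.61
  n=2: λ₂ = 19.6π²/3.66² ≈ 14.441 (4× faster decay)
  n=3: λ₃ = 44.1π²/3.66² ≈ 32.492 (9× faster decay)
As t → ∞, higher modes decay exponentially faster. The n=1 mode dominates: u ~ c₁ sin(πx/3.66) e^{-λ₁t}.
Decay rate: λ₁ = 4.9π²/3.66² ≈ 3.61.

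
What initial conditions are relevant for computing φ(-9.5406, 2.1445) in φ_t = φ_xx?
The entire real line. The heat equation has infinite propagation speed: any initial disturbance instantly affects all points (though exponentially small far away).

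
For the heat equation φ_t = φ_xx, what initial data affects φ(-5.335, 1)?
The entire real line. The heat equation has infinite propagation speed: any initial disturbance instantly affects all points (though exponentially small far away).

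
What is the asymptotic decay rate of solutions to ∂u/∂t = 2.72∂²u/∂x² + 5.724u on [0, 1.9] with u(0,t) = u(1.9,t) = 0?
Eigenvalues: λₙ = 2.72n²π²/1.9² - 5.724.
First three modes:
  n=1: λ₁ = 2.72π²/1.9² - 5.724 ≈ 1.712
  n=2: λ₂ = 10.88π²/1.9² - 5.724 ≈ 24.022
  n=3: λ₃ = 24.48π²/1.9² - 5.724 ≈ 61.203
Since 2.72π²/1.9² ≈ 7.436 > 5.724, all λₙ > 0.
The n=1 mode decays slowest → dominates as t → ∞.
Asymptotic: u ~ c₁ sin(πx/1.9) e^{-λ₁t} with decay rate λ₁ ≈ 1.712.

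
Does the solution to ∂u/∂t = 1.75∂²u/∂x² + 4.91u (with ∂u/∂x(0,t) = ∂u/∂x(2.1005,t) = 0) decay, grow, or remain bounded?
u grows unboundedly. With Neumann BCs the constant mode has diffusion eigenvalue 0, so any r > 0 makes it grow like e^(4.91t); solution grows exponentially.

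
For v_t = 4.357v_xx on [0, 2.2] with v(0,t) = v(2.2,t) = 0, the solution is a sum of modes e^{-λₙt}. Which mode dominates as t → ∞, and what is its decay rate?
Eigenvalues: λₙ = 4.357n²π²/2.2².
First three modes:
  n=1: λ₁ = 4.357π²/2.2² ≈ 8.885
  n=2: λ₂ = 17.428π²/2.2² ≈ 35.539 (4× faster decay)
  n=3: λ₃ = 39.213π²/2.2² ≈ 79.962 (9× faster decay)
As t → ∞, higher modes decay exponentially faster. The n=1 mode dominates: v ~ c₁ sin(πx/2.2) e^{-λ₁t}.
Decay rate: λ₁ = 4.357π²/2.2² ≈ 8.885.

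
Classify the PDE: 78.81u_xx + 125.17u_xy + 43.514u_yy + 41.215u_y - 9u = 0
A = 78.81, B = 125.17, C = 43.514. Discriminant B² - 4AC = 1950.17554. Since 1950.17554 > 0, hyperbolic.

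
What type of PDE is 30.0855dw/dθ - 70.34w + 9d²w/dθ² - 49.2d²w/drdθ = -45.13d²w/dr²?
Rewriting in standard form: 45.13d²w/dr² - 49.2d²w/drdθ + 9d²w/dθ² + 30.0855dw/dθ - 70.34w = 0. With A = 45.13, B = -49.2, C = 9, the discriminant is 795.96. This is a hyperbolic PDE.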